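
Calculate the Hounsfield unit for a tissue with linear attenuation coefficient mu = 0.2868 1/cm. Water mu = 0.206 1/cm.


HU = ((mu_tissue - mu_water) / mu_water) * 1000
HU = ((0.2868 - 0.206) / 0.206) * 1000
HU = 392.2


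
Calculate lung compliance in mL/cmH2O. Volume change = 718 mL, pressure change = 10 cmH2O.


C = dV / dP
C = 718 / 10
C = 71.8 mL/cmH2O


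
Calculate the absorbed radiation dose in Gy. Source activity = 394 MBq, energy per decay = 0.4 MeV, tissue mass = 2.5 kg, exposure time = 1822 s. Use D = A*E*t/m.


A = 394 MBq = 3.9400e+08 Bq
E = 0.4 MeV = 6.408e-14 J
D = A*E*t/m = 3.9400e+08*6.408e-14*1822/2.5
D = 0.0184 Gy


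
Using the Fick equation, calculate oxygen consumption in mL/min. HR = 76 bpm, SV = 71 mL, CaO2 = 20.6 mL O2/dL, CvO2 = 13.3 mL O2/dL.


CO = HR*SV = 76*71/1000 = 5.396 L/min
a-v O2 diff = 20.6 - 13.3 = 7.3 mL/dL
VO2 = CO * (CaO2-CvO2) * 10 dL/L
VO2 = 5.396 * 7.3 * 10
VO2 = 393.9 mL/min


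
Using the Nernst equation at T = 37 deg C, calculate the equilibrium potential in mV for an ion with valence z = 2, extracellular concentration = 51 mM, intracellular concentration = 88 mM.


E = (RT/(zF)) * ln(C_out/C_in)
T = 37 + 273.15 = 310.15 K
E = (8.314 * 310.15 / (2 * 96485)) * ln(51/88)
E = -7.289 mV


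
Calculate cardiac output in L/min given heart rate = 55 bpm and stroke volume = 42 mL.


CO = HR * SV
CO = 55 * 42 / 1000
CO = 2.31 L/min


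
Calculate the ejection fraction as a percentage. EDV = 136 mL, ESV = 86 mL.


SV = EDV - ESV = 136 - 86 = 50 mL
EF = SV/EDV * 100 = 50/136 * 100
EF = 36.76%


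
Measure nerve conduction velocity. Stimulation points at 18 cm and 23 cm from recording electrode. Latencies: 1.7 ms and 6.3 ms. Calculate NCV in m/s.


Distance = (23 - 18) / 100 = 0.05 m
dt = (6.3 - 1.7) / 1000 = 0.0046 s
NCV = dist / dt = 10.87 m/s


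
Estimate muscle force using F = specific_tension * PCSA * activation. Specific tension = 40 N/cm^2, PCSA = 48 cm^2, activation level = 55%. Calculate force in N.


F = sigma * PCSA * activation
F = 40 * 48 * 0.55
F = 1056 N


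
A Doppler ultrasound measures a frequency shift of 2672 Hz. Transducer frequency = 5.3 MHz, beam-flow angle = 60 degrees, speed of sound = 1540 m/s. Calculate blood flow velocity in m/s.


v = fd * c / (2 * f0 * cos(theta))
v = 2672 * 1540 / (2 * 5.3000e+06 * cos(60))
v = 0.7764 m/s


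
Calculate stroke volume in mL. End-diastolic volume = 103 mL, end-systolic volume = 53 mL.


SV = EDV - ESV
SV = 103 - 53
SV = 50 mL


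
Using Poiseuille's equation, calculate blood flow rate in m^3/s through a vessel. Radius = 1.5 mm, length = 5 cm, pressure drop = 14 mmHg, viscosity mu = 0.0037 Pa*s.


Q = pi*r^4*dP / (8*mu*L)
r = 0.0015 m, L = 0.05 m
dP = 14 mmHg = 1866.508 Pa
Q = 2.0058e-05 m^3/s


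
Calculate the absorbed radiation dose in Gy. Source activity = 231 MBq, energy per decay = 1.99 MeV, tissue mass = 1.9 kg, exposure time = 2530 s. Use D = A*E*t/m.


A = 231 MBq = 2.3100e+08 Bq
E = 1.99 MeV = 3.18798e-13 J
D = A*E*t/m = 2.3100e+08*3.18798e-13*2530/1.9
D = 0.09806 Gy


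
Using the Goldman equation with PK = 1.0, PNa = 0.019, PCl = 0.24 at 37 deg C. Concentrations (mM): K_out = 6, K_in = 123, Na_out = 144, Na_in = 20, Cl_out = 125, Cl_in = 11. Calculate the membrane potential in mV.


Vm = (RT/F)*ln((PK*Ko + PNa*Nao + PCl*Cli)/(PK*Ki + PNa*Nai + PCl*Clo))
Numer = 11.376, Denom = 153.38
Vm = -69.52 mV


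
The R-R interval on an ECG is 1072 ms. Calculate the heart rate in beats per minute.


HR = 60 / RR_interval(s)
RR = 1072 ms = 1.072 s
HR = 60 / 1.072 = 55.97 bpm


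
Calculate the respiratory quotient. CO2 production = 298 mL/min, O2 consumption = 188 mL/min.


RQ = VCO2 / VO2
RQ = 298 / 188
RQ = 1.585


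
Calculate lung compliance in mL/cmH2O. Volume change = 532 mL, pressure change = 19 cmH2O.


C = dV / dP
C = 532 / 19
C = 28 mL/cmH2O


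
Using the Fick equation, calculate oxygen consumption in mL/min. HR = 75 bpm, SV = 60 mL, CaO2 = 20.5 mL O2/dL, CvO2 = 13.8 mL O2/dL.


CO = HR*SV = 75*60/1000 = 4.5 L/min
a-v O2 diff = 20.5 - 13.8 = 6.7 mL/dL
VO2 = CO * (CaO2-CvO2) * 10 dL/L
VO2 = 4.5 * 6.7 * 10
VO2 = 301.5 mL/min


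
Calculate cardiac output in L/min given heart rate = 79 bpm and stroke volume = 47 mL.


CO = HR * SV
CO = 79 * 47 / 1000
CO = 3.713 L/min


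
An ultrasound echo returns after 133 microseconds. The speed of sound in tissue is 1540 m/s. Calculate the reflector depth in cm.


depth = c * t / 2
t = 133 us = 1.3300e-04 s
depth = 1540 * 1.3300e-04 / 2
depth = 0.10241 m = 10.241 cm


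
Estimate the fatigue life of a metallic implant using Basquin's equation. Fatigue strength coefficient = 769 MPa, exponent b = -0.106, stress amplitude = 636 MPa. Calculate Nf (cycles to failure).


sigma_a = sigma_f' * (2Nf)^b
2Nf = (sigma_a/sigma_f')^(1/b)
2Nf = (636/769)^(1/-0.106)
2Nf = 5.9980703
Nf = 2.999


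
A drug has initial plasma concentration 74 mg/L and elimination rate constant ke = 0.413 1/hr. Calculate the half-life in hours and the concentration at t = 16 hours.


t_half = ln(2) / ke = 0.693147 / 0.413 = 1.678 hr
C(t) = C0 * exp(-ke*t) = 74 * exp(-0.413*16)
C(16) = 0.09987 mg/L


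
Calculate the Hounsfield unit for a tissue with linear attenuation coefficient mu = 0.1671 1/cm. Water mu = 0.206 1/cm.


HU = ((mu_tissue - mu_water) / mu_water) * 1000
HU = ((0.1671 - 0.206) / 0.206) * 1000
HU = -188.8


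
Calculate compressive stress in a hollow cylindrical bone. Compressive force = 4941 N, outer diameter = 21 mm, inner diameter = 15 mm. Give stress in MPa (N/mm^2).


A = pi*(r_o^2 - r_i^2)
r_o = 10.5 mm, r_i = 7.5 mm
A = 169.646 mm^2
sigma = F/A = 4941 / 169.646
sigma = 29.13 MPa


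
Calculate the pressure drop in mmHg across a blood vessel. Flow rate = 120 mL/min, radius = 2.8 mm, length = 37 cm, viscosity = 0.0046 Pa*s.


dP = 8*mu*L*Q / (pi*r^4)
Q = 120 mL/min = 2e-06 m^3/s
dP = 141.025 Pa = 141.025 / 133.322 mmHg = 1.058 mmHg


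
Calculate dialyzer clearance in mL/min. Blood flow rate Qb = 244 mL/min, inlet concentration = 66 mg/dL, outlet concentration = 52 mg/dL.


K = Qb * (Cb_in - Cb_out) / Cb_in
K = 244 * (66 - 52) / 66
K = 51.76 mL/min


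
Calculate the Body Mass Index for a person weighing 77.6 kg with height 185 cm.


BMI = weight / height^2
height = 185 cm = 1.85 m
BMI = 77.6 / 1.85^2
BMI = 22.67 kg/m^2


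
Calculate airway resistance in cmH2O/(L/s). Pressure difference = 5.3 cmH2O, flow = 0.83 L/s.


R = dP / flow
R = 5.3 / 0.83
R = 6.386 cmH2O/(L/s)


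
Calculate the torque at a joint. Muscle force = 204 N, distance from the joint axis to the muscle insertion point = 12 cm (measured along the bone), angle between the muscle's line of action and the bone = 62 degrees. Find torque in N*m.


Torque = F * d * sin(theta)   (moment arm = d*sin(theta))
d = 12 cm = 0.12 m
Torque = 204 * 0.12 * sin(62)
Torque = 21.61 N*m


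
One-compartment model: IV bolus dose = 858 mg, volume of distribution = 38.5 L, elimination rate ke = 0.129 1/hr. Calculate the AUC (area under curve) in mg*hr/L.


C0 = Dose/Vd = 858/38.5 = 22.2857 mg/L
AUC = C0/ke = 22.2857/0.129
AUC = 172.8 mg*hr/L


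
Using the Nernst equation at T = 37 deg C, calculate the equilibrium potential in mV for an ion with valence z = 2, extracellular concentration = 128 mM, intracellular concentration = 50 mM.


E = (RT/(zF)) * ln(C_out/C_in)
T = 37 + 273.15 = 310.15 K
E = (8.314 * 310.15 / (2 * 96485)) * ln(128/50)
E = 12.56 mV


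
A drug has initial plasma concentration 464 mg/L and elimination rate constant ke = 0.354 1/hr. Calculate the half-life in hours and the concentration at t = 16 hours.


t_half = ln(2) / ke = 0.693147 / 0.354 = 1.958 hr
C(t) = C0 * exp(-ke*t) = 464 * exp(-0.354*16)
C(16) = 1.609 mg/L


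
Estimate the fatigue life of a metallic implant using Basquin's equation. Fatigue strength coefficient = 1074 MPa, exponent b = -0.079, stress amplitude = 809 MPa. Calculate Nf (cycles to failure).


sigma_a = sigma_f' * (2Nf)^b
2Nf = (sigma_a/sigma_f')^(1/b)
2Nf = (809/1074)^(1/-0.079)
2Nf = 36.113356
Nf = 18.06


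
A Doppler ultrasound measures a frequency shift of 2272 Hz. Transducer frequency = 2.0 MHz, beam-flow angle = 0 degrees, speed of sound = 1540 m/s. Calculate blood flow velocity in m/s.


v = fd * c / (2 * f0 * cos(theta))
v = 2272 * 1540 / (2 * 2.0000e+06 * cos(0))
v = 0.8747 m/s


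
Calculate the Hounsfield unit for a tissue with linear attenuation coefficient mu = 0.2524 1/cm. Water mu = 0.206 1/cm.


HU = ((mu_tissue - mu_water) / mu_water) * 1000
HU = ((0.2524 - 0.206) / 0.206) * 1000
HU = 225.2


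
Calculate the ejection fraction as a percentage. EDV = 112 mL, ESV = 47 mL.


SV = EDV - ESV = 112 - 47 = 65 mL
EF = SV/EDV * 100 = 65/112 * 100
EF = 58.04%


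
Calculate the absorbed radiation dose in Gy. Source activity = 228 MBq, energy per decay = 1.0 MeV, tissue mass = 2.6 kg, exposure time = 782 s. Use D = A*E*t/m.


A = 228 MBq = 2.2800e+08 Bq
E = 1.0 MeV = 1.602e-13 J
D = A*E*t/m = 2.2800e+08*1.602e-13*782/2.6
D = 0.01099 Gy


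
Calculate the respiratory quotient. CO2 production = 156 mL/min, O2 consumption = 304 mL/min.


RQ = VCO2 / VO2
RQ = 156 / 304
RQ = 0.5132


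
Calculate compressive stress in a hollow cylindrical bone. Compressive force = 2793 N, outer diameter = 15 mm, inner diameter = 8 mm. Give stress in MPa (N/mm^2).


A = pi*(r_o^2 - r_i^2)
r_o = 7.5 mm, r_i = 4 mm
A = 126.449 mm^2
sigma = F/A = 2793 / 126.449
sigma = 22.09 MPa


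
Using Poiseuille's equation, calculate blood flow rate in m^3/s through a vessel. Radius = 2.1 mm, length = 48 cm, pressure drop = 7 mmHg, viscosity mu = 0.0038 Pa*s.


Q = pi*r^4*dP / (8*mu*L)
r = 0.0021 m, L = 0.48 m
dP = 7 mmHg = 933.254 Pa
Q = 3.9076e-06 m^3/s


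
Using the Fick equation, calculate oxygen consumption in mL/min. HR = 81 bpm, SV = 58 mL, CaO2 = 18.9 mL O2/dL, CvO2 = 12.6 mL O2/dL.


CO = HR*SV = 81*58/1000 = 4.698 L/min
a-v O2 diff = 18.9 - 12.6 = 6.3 mL/dL
VO2 = CO * (CaO2-CvO2) * 10 dL/L
VO2 = 4.698 * 6.3 * 10
VO2 = 296 mL/min


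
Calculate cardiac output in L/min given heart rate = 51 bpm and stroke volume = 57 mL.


CO = HR * SV
CO = 51 * 57 / 1000
CO = 2.907 L/min


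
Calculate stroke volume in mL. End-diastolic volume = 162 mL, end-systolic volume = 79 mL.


SV = EDV - ESV
SV = 162 - 79
SV = 83 mL


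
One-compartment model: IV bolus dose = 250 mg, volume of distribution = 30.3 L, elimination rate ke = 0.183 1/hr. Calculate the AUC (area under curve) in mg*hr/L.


C0 = Dose/Vd = 250/30.3 = 8.25083 mg/L
AUC = C0/ke = 8.25083/0.183
AUC = 45.09 mg*hr/L


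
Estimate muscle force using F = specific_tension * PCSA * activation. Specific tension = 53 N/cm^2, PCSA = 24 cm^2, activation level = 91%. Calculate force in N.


F = sigma * PCSA * activation
F = 53 * 24 * 0.91
F = 1158 N


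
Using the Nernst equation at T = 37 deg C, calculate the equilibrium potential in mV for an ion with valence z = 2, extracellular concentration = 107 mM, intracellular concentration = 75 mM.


E = (RT/(zF)) * ln(C_out/C_in)
T = 37 + 273.15 = 310.15 K
E = (8.314 * 310.15 / (2 * 96485)) * ln(107/75)
E = 4.748 mV


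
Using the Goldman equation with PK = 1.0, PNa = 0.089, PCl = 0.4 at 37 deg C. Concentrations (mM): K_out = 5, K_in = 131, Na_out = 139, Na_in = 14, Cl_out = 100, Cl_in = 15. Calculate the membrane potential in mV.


Vm = (RT/F)*ln((PK*Ko + PNa*Nao + PCl*Cli)/(PK*Ki + PNa*Nai + PCl*Clo))
Numer = 23.371, Denom = 172.246
Vm = -53.38 mV


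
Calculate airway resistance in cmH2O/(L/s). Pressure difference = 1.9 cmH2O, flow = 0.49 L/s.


R = dP / flow
R = 1.9 / 0.49
R = 3.878 cmH2O/(L/s)


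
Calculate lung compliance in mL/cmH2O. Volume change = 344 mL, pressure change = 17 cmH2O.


C = dV / dP
C = 344 / 17
C = 20.24 mL/cmH2O


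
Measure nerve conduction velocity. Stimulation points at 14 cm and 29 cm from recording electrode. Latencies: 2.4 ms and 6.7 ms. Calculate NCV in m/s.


Distance = (29 - 14) / 100 = 0.15 m
dt = (6.7 - 2.4) / 1000 = 0.0043 s
NCV = dist / dt = 34.88 m/s


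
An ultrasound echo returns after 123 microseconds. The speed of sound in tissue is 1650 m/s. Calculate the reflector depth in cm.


depth = c * t / 2
t = 123 us = 1.2300e-04 s
depth = 1650 * 1.2300e-04 / 2
depth = 0.101475 m = 10.1475 cm


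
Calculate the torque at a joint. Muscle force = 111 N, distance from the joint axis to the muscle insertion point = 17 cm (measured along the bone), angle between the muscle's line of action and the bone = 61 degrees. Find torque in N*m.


Torque = F * d * sin(theta)   (moment arm = d*sin(theta))
d = 17 cm = 0.17 m
Torque = 111 * 0.17 * sin(61)
Torque = 16.5 N*m


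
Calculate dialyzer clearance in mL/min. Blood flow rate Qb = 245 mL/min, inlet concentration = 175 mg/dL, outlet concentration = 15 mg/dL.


K = Qb * (Cb_in - Cb_out) / Cb_in
K = 245 * (175 - 15) / 175
K = 224 mL/min


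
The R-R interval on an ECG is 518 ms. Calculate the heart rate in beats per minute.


HR = 60 / RR_interval(s)
RR = 518 ms = 0.518 s
HR = 60 / 0.518 = 115.8 bpm


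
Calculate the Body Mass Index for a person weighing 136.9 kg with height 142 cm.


BMI = weight / height^2
height = 142 cm = 1.42 m
BMI = 136.9 / 1.42^2
BMI = 67.89 kg/m^2


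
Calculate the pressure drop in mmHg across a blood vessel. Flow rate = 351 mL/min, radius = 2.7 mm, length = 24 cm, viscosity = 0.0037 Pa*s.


dP = 8*mu*L*Q / (pi*r^4)
Q = 351 mL/min = 5.85e-06 m^3/s
dP = 248.917 Pa = 248.917 / 133.322 mmHg = 1.867 mmHg


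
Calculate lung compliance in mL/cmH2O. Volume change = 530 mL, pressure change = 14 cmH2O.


C = dV / dP
C = 530 / 14
C = 37.86 mL/cmH2O


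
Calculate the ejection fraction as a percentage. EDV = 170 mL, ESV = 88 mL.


SV = EDV - ESV = 170 - 88 = 82 mL
EF = SV/EDV * 100 = 82/170 * 100
EF = 48.24%


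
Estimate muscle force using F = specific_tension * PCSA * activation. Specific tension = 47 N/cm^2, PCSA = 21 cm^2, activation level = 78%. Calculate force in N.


F = sigma * PCSA * activation
F = 47 * 21 * 0.78
F = 769.9 N


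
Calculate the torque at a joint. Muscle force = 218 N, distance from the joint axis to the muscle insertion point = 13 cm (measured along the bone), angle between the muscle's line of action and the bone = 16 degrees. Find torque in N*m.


Torque = F * d * sin(theta)   (moment arm = d*sin(theta))
d = 13 cm = 0.13 m
Torque = 218 * 0.13 * sin(16)
Torque = 7.812 N*m


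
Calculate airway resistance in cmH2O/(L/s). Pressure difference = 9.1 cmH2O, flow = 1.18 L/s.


R = dP / flow
R = 9.1 / 1.18
R = 7.712 cmH2O/(L/s)


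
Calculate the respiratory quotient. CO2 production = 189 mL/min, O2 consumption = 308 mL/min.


RQ = VCO2 / VO2
RQ = 189 / 308
RQ = 0.6136


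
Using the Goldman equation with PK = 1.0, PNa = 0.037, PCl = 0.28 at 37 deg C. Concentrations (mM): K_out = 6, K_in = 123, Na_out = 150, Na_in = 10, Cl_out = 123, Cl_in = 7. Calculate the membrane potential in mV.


Vm = (RT/F)*ln((PK*Ko + PNa*Nao + PCl*Cli)/(PK*Ki + PNa*Nai + PCl*Clo))
Numer = 13.51, Denom = 157.81
Vm = -65.69 mV


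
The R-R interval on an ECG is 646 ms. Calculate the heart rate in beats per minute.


HR = 60 / RR_interval(s)
RR = 646 ms = 0.646 s
HR = 60 / 0.646 = 92.88 bpm


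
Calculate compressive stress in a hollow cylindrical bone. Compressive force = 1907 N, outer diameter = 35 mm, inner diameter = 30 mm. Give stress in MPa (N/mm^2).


A = pi*(r_o^2 - r_i^2)
r_o = 17.5 mm, r_i = 15 mm
A = 255.254 mm^2
sigma = F/A = 1907 / 255.254
sigma = 7.471 MPa


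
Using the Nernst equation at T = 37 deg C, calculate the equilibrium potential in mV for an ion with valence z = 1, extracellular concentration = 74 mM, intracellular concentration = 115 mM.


E = (RT/(zF)) * ln(C_out/C_in)
T = 37 + 273.15 = 310.15 K
E = (8.314 * 310.15 / (1 * 96485)) * ln(74/115)
E = -11.78 mV


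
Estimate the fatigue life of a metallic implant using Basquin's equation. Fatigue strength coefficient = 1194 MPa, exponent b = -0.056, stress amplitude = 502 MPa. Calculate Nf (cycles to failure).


sigma_a = sigma_f' * (2Nf)^b
2Nf = (sigma_a/sigma_f')^(1/b)
2Nf = (502/1194)^(1/-0.056)
2Nf = 5243892.1
Nf = 2.6219e+06


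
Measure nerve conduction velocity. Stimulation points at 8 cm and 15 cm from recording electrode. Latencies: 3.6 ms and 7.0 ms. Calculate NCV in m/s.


Distance = (15 - 8) / 100 = 0.07 m
dt = (7.0 - 3.6) / 1000 = 0.0034 s
NCV = dist / dt = 20.59 m/s


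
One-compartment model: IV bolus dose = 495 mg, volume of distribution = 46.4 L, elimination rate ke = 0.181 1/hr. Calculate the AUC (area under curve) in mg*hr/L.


C0 = Dose/Vd = 495/46.4 = 10.6681 mg/L
AUC = C0/ke = 10.6681/0.181
AUC = 58.94 mg*hr/L


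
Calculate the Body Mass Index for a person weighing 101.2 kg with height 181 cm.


BMI = weight / height^2
height = 181 cm = 1.81 m
BMI = 101.2 / 1.81^2
BMI = 30.89 kg/m^2


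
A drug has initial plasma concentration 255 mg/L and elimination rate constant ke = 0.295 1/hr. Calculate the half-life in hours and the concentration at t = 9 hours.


t_half = ln(2) / ke = 0.693147 / 0.295 = 2.35 hr
C(t) = C0 * exp(-ke*t) = 255 * exp(-0.295*9)
C(9) = 17.93 mg/L


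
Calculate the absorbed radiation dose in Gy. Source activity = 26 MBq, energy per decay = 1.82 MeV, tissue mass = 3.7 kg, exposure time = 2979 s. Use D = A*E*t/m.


A = 26 MBq = 2.6000e+07 Bq
E = 1.82 MeV = 2.91564e-13 J
D = A*E*t/m = 2.6000e+07*2.91564e-13*2979/3.7
D = 0.006103 Gy


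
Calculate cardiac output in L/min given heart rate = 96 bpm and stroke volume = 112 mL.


CO = HR * SV
CO = 96 * 112 / 1000
CO = 10.75 L/min


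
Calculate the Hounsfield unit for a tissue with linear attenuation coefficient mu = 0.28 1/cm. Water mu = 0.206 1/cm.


HU = ((mu_tissue - mu_water) / mu_water) * 1000
HU = ((0.28 - 0.206) / 0.206) * 1000
HU = 359.2


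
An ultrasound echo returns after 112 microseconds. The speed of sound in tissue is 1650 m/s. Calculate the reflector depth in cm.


depth = c * t / 2
t = 112 us = 1.1200e-04 s
depth = 1650 * 1.1200e-04 / 2
depth = 0.0924 m = 9.24 cm


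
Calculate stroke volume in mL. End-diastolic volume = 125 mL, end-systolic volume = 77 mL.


SV = EDV - ESV
SV = 125 - 77
SV = 48 mL


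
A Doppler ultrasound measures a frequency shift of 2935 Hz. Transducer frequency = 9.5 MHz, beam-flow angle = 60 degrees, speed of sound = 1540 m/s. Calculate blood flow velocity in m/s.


v = fd * c / (2 * f0 * cos(theta))
v = 2935 * 1540 / (2 * 9.5000e+06 * cos(60))
v = 0.4758 m/s


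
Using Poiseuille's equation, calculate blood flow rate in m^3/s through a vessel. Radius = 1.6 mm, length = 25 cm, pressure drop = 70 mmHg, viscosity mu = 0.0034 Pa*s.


Q = pi*r^4*dP / (8*mu*L)
r = 0.0016 m, L = 0.25 m
dP = 70 mmHg = 9332.54 Pa
Q = 2.8257e-05 m^3/s


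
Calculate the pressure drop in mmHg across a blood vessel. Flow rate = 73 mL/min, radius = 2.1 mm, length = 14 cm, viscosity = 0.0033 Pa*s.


dP = 8*mu*L*Q / (pi*r^4)
Q = 73 mL/min = 1.21667e-06 m^3/s
dP = 73.6 Pa = 73.6 / 133.322 mmHg = 0.552 mmHg


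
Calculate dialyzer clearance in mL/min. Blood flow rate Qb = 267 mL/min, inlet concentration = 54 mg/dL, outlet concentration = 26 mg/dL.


K = Qb * (Cb_in - Cb_out) / Cb_in
K = 267 * (54 - 26) / 54
K = 138.4 mL/min


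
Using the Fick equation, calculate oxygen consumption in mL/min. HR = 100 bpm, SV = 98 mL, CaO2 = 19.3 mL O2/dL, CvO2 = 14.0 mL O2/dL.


CO = HR*SV = 100*98/1000 = 9.8 L/min
a-v O2 diff = 19.3 - 14.0 = 5.3 mL/dL
VO2 = CO * (CaO2-CvO2) * 10 dL/L
VO2 = 9.8 * 5.3 * 10
VO2 = 519.4 mL/min


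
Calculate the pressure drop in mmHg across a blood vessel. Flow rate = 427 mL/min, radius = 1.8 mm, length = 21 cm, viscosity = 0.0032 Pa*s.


dP = 8*mu*L*Q / (pi*r^4)
Q = 427 mL/min = 7.11667e-06 m^3/s
dP = 1160.1 Pa = 1160.1 / 133.322 mmHg = 8.701 mmHg


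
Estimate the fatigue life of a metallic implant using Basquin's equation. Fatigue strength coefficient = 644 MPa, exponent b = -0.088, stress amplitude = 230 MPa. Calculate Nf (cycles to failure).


sigma_a = sigma_f' * (2Nf)^b
2Nf = (sigma_a/sigma_f')^(1/b)
2Nf = (230/644)^(1/-0.088)
2Nf = 120598.32
Nf = 6.03e+04


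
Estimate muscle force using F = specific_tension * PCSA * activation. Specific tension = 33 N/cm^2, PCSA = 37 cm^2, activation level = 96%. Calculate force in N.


F = sigma * PCSA * activation
F = 33 * 37 * 0.96
F = 1172 N


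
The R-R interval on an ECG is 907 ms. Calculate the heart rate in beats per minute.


HR = 60 / RR_interval(s)
RR = 907 ms = 0.907 s
HR = 60 / 0.907 = 66.15 bpm


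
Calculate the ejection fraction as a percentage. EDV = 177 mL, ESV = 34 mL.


SV = EDV - ESV = 177 - 34 = 143 mL
EF = SV/EDV * 100 = 143/177 * 100
EF = 80.79%


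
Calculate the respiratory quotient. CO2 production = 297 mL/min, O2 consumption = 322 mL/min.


RQ = VCO2 / VO2
RQ = 297 / 322
RQ = 0.9224


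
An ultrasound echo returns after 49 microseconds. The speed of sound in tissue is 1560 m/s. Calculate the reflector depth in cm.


depth = c * t / 2
t = 49 us = 4.9000e-05 s
depth = 1560 * 4.9000e-05 / 2
depth = 0.03822 m = 3.822 cm


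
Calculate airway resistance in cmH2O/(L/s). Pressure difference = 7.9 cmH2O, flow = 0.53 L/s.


R = dP / flow
R = 7.9 / 0.53
R = 14.91 cmH2O/(L/s)


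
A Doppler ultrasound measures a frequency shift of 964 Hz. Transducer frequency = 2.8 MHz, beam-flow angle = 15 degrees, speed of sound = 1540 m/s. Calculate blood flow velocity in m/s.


v = fd * c / (2 * f0 * cos(theta))
v = 964 * 1540 / (2 * 2.8000e+06 * cos(15))
v = 0.2745 m/s


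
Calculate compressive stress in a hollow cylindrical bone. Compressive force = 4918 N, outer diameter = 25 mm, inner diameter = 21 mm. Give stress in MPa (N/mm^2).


A = pi*(r_o^2 - r_i^2)
r_o = 12.5 mm, r_i = 10.5 mm
A = 144.513 mm^2
sigma = F/A = 4918 / 144.513
sigma = 34.03 MPa


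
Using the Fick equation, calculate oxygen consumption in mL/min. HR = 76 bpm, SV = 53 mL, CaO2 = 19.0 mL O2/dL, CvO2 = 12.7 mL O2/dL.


CO = HR*SV = 76*53/1000 = 4.028 L/min
a-v O2 diff = 19.0 - 12.7 = 6.3 mL/dL
VO2 = CO * (CaO2-CvO2) * 10 dL/L
VO2 = 4.028 * 6.3 * 10
VO2 = 253.8 mL/min


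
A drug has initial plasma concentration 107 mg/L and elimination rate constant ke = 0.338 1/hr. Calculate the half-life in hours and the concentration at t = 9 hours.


t_half = ln(2) / ke = 0.693147 / 0.338 = 2.051 hr
C(t) = C0 * exp(-ke*t) = 107 * exp(-0.338*9)
C(9) = 5.108 mg/L


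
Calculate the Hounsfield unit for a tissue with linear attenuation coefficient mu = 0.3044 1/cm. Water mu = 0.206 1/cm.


HU = ((mu_tissue - mu_water) / mu_water) * 1000
HU = ((0.3044 - 0.206) / 0.206) * 1000
HU = 477.7


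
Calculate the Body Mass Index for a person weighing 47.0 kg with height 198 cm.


BMI = weight / height^2
height = 198 cm = 1.98 m
BMI = 47.0 / 1.98^2
BMI = 11.99 kg/m^2


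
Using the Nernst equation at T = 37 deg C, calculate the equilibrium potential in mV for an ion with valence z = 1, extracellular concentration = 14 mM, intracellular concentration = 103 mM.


E = (RT/(zF)) * ln(C_out/C_in)
T = 37 + 273.15 = 310.15 K
E = (8.314 * 310.15 / (1 * 96485)) * ln(14/103)
E = -53.33 mV


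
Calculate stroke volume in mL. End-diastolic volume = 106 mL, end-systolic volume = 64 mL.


SV = EDV - ESV
SV = 106 - 64
SV = 42 mL


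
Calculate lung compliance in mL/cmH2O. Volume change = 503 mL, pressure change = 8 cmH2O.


C = dV / dP
C = 503 / 8
C = 62.88 mL/cmH2O


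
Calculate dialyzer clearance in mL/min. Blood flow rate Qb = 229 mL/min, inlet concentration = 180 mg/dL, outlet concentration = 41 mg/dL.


K = Qb * (Cb_in - Cb_out) / Cb_in
K = 229 * (180 - 41) / 180
K = 176.8 mL/min


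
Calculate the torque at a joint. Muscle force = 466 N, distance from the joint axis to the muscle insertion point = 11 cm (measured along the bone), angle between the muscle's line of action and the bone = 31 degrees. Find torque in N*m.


Torque = F * d * sin(theta)   (moment arm = d*sin(theta))
d = 11 cm = 0.11 m
Torque = 466 * 0.11 * sin(31)
Torque = 26.4 N*m


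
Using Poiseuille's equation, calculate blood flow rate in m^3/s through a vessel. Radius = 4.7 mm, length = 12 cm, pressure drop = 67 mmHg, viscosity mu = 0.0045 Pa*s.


Q = pi*r^4*dP / (8*mu*L)
r = 0.0047 m, L = 0.12 m
dP = 67 mmHg = 8932.574 Pa
Q = 0.00317 m^3/s


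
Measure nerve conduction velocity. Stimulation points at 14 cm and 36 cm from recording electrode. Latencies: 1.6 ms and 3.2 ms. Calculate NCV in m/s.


Distance = (36 - 14) / 100 = 0.22 m
dt = (3.2 - 1.6) / 1000 = 0.0016 s
NCV = dist / dt = 137.5 m/s


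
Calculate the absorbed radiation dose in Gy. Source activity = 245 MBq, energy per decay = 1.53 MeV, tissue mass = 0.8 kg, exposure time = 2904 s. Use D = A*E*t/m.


A = 245 MBq = 2.4500e+08 Bq
E = 1.53 MeV = 2.45106e-13 J
D = A*E*t/m = 2.4500e+08*2.45106e-13*2904/0.8
D = 0.218 Gy


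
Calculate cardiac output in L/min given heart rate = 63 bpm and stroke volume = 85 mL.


CO = HR * SV
CO = 63 * 85 / 1000
CO = 5.355 L/min


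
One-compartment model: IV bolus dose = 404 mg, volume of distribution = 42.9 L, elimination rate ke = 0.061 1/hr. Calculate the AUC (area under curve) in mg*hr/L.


C0 = Dose/Vd = 404/42.9 = 9.41725 mg/L
AUC = C0/ke = 9.41725/0.061
AUC = 154.4 mg*hr/L


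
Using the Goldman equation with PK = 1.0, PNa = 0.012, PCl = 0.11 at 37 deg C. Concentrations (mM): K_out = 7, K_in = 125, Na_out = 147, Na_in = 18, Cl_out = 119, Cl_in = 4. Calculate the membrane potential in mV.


Vm = (RT/F)*ln((PK*Ko + PNa*Nao + PCl*Cli)/(PK*Ki + PNa*Nai + PCl*Clo))
Numer = 9.204, Denom = 138.306
Vm = -72.42 mV


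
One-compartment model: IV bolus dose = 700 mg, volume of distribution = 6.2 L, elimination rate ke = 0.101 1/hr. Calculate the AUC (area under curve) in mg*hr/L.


C0 = Dose/Vd = 700/6.2 = 112.903 mg/L
AUC = C0/ke = 112.903/0.101
AUC = 1118 mg*hr/L


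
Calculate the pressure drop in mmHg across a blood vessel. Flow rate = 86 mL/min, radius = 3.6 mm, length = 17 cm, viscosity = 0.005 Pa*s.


dP = 8*mu*L*Q / (pi*r^4)
Q = 86 mL/min = 1.43333e-06 m^3/s
dP = 18.4712 Pa = 18.4712 / 133.322 mmHg = 0.1385 mmHg


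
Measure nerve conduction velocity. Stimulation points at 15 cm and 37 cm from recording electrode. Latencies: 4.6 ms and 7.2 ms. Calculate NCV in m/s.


Distance = (37 - 15) / 100 = 0.22 m
dt = (7.2 - 4.6) / 1000 = 0.0026 s
NCV = dist / dt = 84.62 m/s


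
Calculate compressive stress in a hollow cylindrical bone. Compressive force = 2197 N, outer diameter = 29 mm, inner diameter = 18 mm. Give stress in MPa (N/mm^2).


A = pi*(r_o^2 - r_i^2)
r_o = 14.5 mm, r_i = 9 mm
A = 406.051 mm^2
sigma = F/A = 2197 / 406.051
sigma = 5.411 MPa


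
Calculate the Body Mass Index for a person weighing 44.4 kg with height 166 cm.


BMI = weight / height^2
height = 166 cm = 1.66 m
BMI = 44.4 / 1.66^2
BMI = 16.11 kg/m^2


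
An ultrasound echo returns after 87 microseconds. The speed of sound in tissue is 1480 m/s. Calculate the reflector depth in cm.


depth = c * t / 2
t = 87 us = 8.7000e-05 s
depth = 1480 * 8.7000e-05 / 2
depth = 0.06438 m = 6.438 cm


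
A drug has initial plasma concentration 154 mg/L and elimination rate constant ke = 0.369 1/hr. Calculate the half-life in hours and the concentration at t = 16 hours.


t_half = ln(2) / ke = 0.693147 / 0.369 = 1.878 hr
C(t) = C0 * exp(-ke*t) = 154 * exp(-0.369*16)
C(16) = 0.4202 mg/L


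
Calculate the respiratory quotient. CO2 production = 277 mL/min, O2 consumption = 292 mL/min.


RQ = VCO2 / VO2
RQ = 277 / 292
RQ = 0.9486


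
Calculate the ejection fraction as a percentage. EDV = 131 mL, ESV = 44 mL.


SV = EDV - ESV = 131 - 44 = 87 mL
EF = SV/EDV * 100 = 87/131 * 100
EF = 66.41%


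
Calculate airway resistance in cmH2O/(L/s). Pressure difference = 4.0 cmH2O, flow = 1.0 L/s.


R = dP / flow
R = 4.0 / 1.0
R = 4 cmH2O/(L/s)


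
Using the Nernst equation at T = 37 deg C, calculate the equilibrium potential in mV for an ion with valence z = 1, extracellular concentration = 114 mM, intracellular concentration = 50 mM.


E = (RT/(zF)) * ln(C_out/C_in)
T = 37 + 273.15 = 310.15 K
E = (8.314 * 310.15 / (1 * 96485)) * ln(114/50)
E = 22.03 mV


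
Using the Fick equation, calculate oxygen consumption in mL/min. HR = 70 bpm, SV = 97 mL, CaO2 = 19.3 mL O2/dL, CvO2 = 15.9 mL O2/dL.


CO = HR*SV = 70*97/1000 = 6.79 L/min
a-v O2 diff = 19.3 - 15.9 = 3.4 mL/dL
VO2 = CO * (CaO2-CvO2) * 10 dL/L
VO2 = 6.79 * 3.4 * 10
VO2 = 230.9 mL/min


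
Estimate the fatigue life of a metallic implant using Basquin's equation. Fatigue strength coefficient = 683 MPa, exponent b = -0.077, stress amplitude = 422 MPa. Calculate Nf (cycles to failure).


sigma_a = sigma_f' * (2Nf)^b
2Nf = (sigma_a/sigma_f')^(1/b)
2Nf = (422/683)^(1/-0.077)
2Nf = 519.62686
Nf = 259.8


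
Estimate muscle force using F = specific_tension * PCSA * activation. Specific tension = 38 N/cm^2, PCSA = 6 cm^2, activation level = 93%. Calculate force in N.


F = sigma * PCSA * activation
F = 38 * 6 * 0.93
F = 212 N


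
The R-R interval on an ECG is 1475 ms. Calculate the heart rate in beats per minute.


HR = 60 / RR_interval(s)
RR = 1475 ms = 1.475 s
HR = 60 / 1.475 = 40.68 bpm


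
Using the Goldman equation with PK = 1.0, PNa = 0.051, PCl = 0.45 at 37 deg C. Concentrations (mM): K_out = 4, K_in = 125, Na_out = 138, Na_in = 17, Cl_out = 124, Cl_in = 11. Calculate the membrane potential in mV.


Vm = (RT/F)*ln((PK*Ko + PNa*Nao + PCl*Cli)/(PK*Ki + PNa*Nai + PCl*Clo))
Numer = 15.988, Denom = 181.667
Vm = -64.95 mV


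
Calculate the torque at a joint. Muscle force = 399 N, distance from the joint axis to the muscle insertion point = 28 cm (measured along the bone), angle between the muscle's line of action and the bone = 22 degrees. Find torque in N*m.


Torque = F * d * sin(theta)   (moment arm = d*sin(theta))
d = 28 cm = 0.28 m
Torque = 399 * 0.28 * sin(22)
Torque = 41.85 N*m


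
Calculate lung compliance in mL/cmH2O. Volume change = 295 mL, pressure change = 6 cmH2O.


C = dV / dP
C = 295 / 6
C = 49.17 mL/cmH2O


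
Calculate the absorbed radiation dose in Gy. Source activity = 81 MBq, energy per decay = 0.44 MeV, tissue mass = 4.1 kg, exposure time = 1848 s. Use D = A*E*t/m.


A = 81 MBq = 8.1000e+07 Bq
E = 0.44 MeV = 7.0488e-14 J
D = A*E*t/m = 8.1000e+07*7.0488e-14*1848/4.1
D = 0.002573 Gy


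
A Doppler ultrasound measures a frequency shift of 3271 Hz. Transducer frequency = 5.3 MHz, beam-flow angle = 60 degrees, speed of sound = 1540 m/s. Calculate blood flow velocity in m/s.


v = fd * c / (2 * f0 * cos(theta))
v = 3271 * 1540 / (2 * 5.3000e+06 * cos(60))
v = 0.9504 m/s


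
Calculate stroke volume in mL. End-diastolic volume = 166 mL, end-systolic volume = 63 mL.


SV = EDV - ESV
SV = 166 - 63
SV = 103 mL


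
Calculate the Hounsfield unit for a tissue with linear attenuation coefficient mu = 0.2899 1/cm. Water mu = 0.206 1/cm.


HU = ((mu_tissue - mu_water) / mu_water) * 1000
HU = ((0.2899 - 0.206) / 0.206) * 1000
HU = 407.3


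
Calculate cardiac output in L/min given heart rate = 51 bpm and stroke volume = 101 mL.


CO = HR * SV
CO = 51 * 101 / 1000
CO = 5.151 L/min


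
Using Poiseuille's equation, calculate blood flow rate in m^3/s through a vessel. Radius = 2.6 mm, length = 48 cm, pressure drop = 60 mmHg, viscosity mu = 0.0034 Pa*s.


Q = pi*r^4*dP / (8*mu*L)
r = 0.0026 m, L = 0.48 m
dP = 60 mmHg = 7999.32 Pa
Q = 8.7960e-05 m^3/s


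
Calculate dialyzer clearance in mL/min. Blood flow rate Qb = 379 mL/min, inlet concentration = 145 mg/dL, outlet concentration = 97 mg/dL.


K = Qb * (Cb_in - Cb_out) / Cb_in
K = 379 * (145 - 97) / 145
K = 125.5 mL/min


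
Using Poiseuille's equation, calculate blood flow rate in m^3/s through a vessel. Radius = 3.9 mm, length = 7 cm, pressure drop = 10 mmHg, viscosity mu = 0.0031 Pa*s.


Q = pi*r^4*dP / (8*mu*L)
r = 0.0039 m, L = 0.07 m
dP = 10 mmHg = 1333.22 Pa
Q = 5.5816e-04 m^3/s


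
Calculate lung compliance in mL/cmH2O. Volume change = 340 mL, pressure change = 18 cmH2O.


C = dV / dP
C = 340 / 18
C = 18.89 mL/cmH2O


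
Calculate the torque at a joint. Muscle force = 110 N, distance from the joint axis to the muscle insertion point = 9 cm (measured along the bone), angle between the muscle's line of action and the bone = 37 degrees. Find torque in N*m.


Torque = F * d * sin(theta)   (moment arm = d*sin(theta))
d = 9 cm = 0.09 m
Torque = 110 * 0.09 * sin(37)
Torque = 5.958 N*m


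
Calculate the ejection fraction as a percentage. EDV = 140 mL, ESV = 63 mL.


SV = EDV - ESV = 140 - 63 = 77 mL
EF = SV/EDV * 100 = 77/140 * 100
EF = 55%


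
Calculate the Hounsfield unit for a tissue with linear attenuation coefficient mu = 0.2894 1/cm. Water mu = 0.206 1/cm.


HU = ((mu_tissue - mu_water) / mu_water) * 1000
HU = ((0.2894 - 0.206) / 0.206) * 1000
HU = 404.9


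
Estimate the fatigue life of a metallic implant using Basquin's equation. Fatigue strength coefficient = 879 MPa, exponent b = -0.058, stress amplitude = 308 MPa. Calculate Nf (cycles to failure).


sigma_a = sigma_f' * (2Nf)^b
2Nf = (sigma_a/sigma_f')^(1/b)
2Nf = (308/879)^(1/-0.058)
2Nf = 71183944
Nf = 3.5592e+07


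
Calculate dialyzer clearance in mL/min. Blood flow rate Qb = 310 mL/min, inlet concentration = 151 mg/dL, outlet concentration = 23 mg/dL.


K = Qb * (Cb_in - Cb_out) / Cb_in
K = 310 * (151 - 23) / 151
K = 262.8 mL/min


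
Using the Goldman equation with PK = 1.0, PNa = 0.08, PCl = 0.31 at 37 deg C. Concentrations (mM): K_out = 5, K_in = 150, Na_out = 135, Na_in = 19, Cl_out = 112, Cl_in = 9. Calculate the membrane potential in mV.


Vm = (RT/F)*ln((PK*Ko + PNa*Nao + PCl*Cli)/(PK*Ki + PNa*Nai + PCl*Clo))
Numer = 18.59, Denom = 186.24
Vm = -61.59 mV


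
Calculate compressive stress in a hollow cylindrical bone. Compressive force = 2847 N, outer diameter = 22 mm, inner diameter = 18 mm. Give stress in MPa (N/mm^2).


A = pi*(r_o^2 - r_i^2)
r_o = 11 mm, r_i = 9 mm
A = 125.664 mm^2
sigma = F/A = 2847 / 125.664
sigma = 22.66 MPa


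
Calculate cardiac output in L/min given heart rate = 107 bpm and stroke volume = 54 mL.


CO = HR * SV
CO = 107 * 54 / 1000
CO = 5.778 L/min


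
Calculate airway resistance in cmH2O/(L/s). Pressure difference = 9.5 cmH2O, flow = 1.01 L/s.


R = dP / flow
R = 9.5 / 1.01
R = 9.406 cmH2O/(L/s)


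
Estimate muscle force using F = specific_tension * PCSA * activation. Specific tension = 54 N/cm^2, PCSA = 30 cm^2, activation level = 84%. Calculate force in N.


F = sigma * PCSA * activation
F = 54 * 30 * 0.84
F = 1361 N


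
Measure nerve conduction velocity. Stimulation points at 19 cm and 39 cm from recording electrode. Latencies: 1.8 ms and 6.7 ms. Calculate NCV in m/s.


Distance = (39 - 19) / 100 = 0.2 m
dt = (6.7 - 1.8) / 1000 = 0.0049 s
NCV = dist / dt = 40.82 m/s


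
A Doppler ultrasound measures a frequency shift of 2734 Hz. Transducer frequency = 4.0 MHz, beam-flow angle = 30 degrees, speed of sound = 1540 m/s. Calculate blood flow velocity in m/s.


v = fd * c / (2 * f0 * cos(theta))
v = 2734 * 1540 / (2 * 4.0000e+06 * cos(30))
v = 0.6077 m/s


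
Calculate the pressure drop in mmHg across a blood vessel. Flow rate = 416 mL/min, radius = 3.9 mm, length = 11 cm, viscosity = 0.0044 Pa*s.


dP = 8*mu*L*Q / (pi*r^4)
Q = 416 mL/min = 6.93333e-06 m^3/s
dP = 36.9376 Pa = 36.9376 / 133.322 mmHg = 0.2771 mmHg


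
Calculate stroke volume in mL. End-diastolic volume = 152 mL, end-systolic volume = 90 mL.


SV = EDV - ESV
SV = 152 - 90
SV = 62 mL


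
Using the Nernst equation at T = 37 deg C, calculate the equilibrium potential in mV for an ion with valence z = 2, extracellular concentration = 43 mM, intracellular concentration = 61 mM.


E = (RT/(zF)) * ln(C_out/C_in)
T = 37 + 273.15 = 310.15 K
E = (8.314 * 310.15 / (2 * 96485)) * ln(43/61)
E = -4.673 mV


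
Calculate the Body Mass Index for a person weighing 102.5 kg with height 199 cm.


BMI = weight / height^2
height = 199 cm = 1.99 m
BMI = 102.5 / 1.99^2
BMI = 25.88 kg/m^2


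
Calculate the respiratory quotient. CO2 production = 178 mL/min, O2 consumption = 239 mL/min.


RQ = VCO2 / VO2
RQ = 178 / 239
RQ = 0.7448


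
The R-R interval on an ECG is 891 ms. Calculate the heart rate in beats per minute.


HR = 60 / RR_interval(s)
RR = 891 ms = 0.891 s
HR = 60 / 0.891 = 67.34 bpm


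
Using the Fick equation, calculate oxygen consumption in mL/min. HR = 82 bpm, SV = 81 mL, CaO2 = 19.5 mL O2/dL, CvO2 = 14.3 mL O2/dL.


CO = HR*SV = 82*81/1000 = 6.642 L/min
a-v O2 diff = 19.5 - 14.3 = 5.2 mL/dL
VO2 = CO * (CaO2-CvO2) * 10 dL/L
VO2 = 6.642 * 5.2 * 10
VO2 = 345.4 mL/min


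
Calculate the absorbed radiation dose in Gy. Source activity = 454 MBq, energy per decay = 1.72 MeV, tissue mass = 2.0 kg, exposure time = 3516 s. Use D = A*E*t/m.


A = 454 MBq = 4.5400e+08 Bq
E = 1.72 MeV = 2.75544e-13 J
D = A*E*t/m = 4.5400e+08*2.75544e-13*3516/2.0
D = 0.2199 Gy


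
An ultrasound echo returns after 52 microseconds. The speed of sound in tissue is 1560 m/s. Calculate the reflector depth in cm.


depth = c * t / 2
t = 52 us = 5.2000e-05 s
depth = 1560 * 5.2000e-05 / 2
depth = 0.04056 m = 4.056 cm


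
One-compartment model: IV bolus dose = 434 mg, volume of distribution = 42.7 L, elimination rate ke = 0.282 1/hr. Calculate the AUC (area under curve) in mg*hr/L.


C0 = Dose/Vd = 434/42.7 = 10.1639 mg/L
AUC = C0/ke = 10.1639/0.282
AUC = 36.04 mg*hr/L


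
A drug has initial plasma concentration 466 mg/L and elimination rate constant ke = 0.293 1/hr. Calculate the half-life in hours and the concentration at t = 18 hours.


t_half = ln(2) / ke = 0.693147 / 0.293 = 2.366 hr
C(t) = C0 * exp(-ke*t) = 466 * exp(-0.293*18)
C(18) = 2.387 mg/L


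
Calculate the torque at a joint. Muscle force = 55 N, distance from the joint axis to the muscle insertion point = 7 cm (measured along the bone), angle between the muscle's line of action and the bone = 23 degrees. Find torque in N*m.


Torque = F * d * sin(theta)   (moment arm = d*sin(theta))
d = 7 cm = 0.07 m
Torque = 55 * 0.07 * sin(23)
Torque = 1.504 N*m


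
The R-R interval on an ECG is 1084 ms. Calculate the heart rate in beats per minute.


HR = 60 / RR_interval(s)
RR = 1084 ms = 1.084 s
HR = 60 / 1.084 = 55.35 bpm


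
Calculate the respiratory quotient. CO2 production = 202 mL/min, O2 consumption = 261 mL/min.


RQ = VCO2 / VO2
RQ = 202 / 261
RQ = 0.7739


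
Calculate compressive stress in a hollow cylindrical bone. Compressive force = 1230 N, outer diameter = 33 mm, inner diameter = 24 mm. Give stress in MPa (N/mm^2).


A = pi*(r_o^2 - r_i^2)
r_o = 16.5 mm, r_i = 12 mm
A = 402.909 mm^2
sigma = F/A = 1230 / 402.909
sigma = 3.053 MPa


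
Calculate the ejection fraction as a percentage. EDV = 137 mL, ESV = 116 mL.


SV = EDV - ESV = 137 - 116 = 21 mL
EF = SV/EDV * 100 = 21/137 * 100
EF = 15.33%


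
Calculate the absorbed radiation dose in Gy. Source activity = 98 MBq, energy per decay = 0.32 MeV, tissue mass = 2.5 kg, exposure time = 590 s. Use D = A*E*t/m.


A = 98 MBq = 9.8000e+07 Bq
E = 0.32 MeV = 5.1264e-14 J
D = A*E*t/m = 9.8000e+07*5.1264e-14*590/2.5
D = 0.001186 Gy


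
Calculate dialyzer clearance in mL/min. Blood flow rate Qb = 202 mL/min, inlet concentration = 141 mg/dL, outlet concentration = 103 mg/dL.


K = Qb * (Cb_in - Cb_out) / Cb_in
K = 202 * (141 - 103) / 141
K = 54.44 mL/min


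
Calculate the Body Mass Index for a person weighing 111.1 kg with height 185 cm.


BMI = weight / height^2
height = 185 cm = 1.85 m
BMI = 111.1 / 1.85^2
BMI = 32.46 kg/m^2
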